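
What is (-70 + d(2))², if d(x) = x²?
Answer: 4356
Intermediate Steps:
(-70 + d(2))² = (-70 + 2²)² = (-70 + 4)² = (-66)² = 4356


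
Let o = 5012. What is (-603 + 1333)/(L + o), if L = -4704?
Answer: 365/154 ≈ 2.3701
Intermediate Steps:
(-603 + 1333)/(L + o) = (-603 + 1333)/(-4704 + 5012) = 730/308 = 730*(1/308) = 365/154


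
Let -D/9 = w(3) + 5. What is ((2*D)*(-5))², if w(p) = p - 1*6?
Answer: 32400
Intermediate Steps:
w(p) = -6 + p (w(p) = p - 6 = -6 + p)
D = -18 (D = -9*((-6 + 3) + 5) = -9*(-3 + 5) = -9*2 = -18)
((2*D)*(-5))² = ((2*(-18))*(-5))² = (-36*(-5))² = 180² = 32400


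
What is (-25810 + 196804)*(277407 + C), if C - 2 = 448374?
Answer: 124104538302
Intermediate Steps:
C = 448376 (C = 2 + 448374 = 448376)
(-25810 + 196804)*(277407 + C) = (-25810 + 196804)*(277407 + 448376) = 170994*725783 = 124104538302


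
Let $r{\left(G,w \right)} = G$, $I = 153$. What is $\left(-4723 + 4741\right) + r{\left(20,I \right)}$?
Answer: $38$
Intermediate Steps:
$\left(-4723 + 4741\right) + r{\left(20,I \right)} = \left(-4723 + 4741\right) + 20 = 18 + 20 = 38$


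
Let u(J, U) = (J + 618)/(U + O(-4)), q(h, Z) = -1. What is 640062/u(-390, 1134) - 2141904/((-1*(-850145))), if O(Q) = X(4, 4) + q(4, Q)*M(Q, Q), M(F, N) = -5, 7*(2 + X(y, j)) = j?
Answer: 722171211601431/226138570 ≈ 3.1935e+6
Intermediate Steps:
X(y, j) = -2 + j/7
O(Q) = 25/7 (O(Q) = (-2 + (1/7)*4) - 1*(-5) = (-2 + 4/7) + 5 = -10/7 + 5 = 25/7)
u(J, U) = (618 + J)/(25/7 + U) (u(J, U) = (J + 618)/(U + 25/7) = (618 + J)/(25/7 + U))
640062/u(-390, 1134) - 2141904/((-1*(-850145))) = 640062/((7*(618 - 390)/(25 + 7*1134))) - 2141904/((-1*(-850145))) = 640062/((7*228/(25 + 7938))) - 2141904/850145 = 640062/((7*228/7963)) - 2141904*1/850145 = 640062/((7*(1/7963)*228)) - 2141904/850145 = 640062/(1596/7963) - 2141904/850145 = 640062*(7963/1596) - 2141904/850145 = 849468951/266 - 2141904/850145 = 722171211601431/226138570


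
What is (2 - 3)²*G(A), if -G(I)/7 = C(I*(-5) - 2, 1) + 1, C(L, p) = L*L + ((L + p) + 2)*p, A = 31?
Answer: -171472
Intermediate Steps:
C(L, p) = L² + p*(2 + L + p) (C(L, p) = L² + (2 + L + p)*p = L² + p*(2 + L + p))
G(I) = -14 - 7*(-2 - 5*I)² + 35*I (G(I) = -7*(((I*(-5) - 2)² + 1² + 2*1 + (I*(-5) - 2)*1) + 1) = -7*(((-5*I - 2)² + 1 + 2 + (-5*I - 2)*1) + 1) = -7*(((-2 - 5*I)² + 1 + 2 + (-2 - 5*I)*1) + 1) = -7*(((-2 - 5*I)² + 1 + 2 + (-2 - 5*I)) + 1) = -7*((1 + (-2 - 5*I)² - 5*I) + 1) = -7*(2 + (-2 - 5*I)² - 5*I) = -14 - 7*(-2 - 5*I)² + 35*I)
(2 - 3)²*G(A) = (2 - 3)²*(-42 - 175*31² - 105*31) = (-1)²*(-42 - 175*961 - 3255) = 1*(-42 - 168175 - 3255) = 1*(-171472) = -171472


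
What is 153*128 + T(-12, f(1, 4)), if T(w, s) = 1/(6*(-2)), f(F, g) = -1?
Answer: 235007/12 ≈ 19584.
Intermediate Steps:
T(w, s) = -1/12 (T(w, s) = 1/(-12) = -1/12)
153*128 + T(-12, f(1, 4)) = 153*128 - 1/12 = 19584 - 1/12 = 235007/12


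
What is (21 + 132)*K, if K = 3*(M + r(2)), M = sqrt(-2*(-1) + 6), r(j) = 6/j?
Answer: 1377 + 918*sqrt(2) ≈ 2675.3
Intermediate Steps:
M = 2*sqrt(2) (M = sqrt(2 + 6) = sqrt(8) = 2*sqrt(2) ≈ 2.8284)
K = 9 + 6*sqrt(2) (K = 3*(2*sqrt(2) + 6/2) = 3*(2*sqrt(2) + 6*(1/2)) = 3*(2*sqrt(2) + 3) = 3*(3 + 2*sqrt(2)) = 9 + 6*sqrt(2) ≈ 17.485)
(21 + 132)*K = (21 + 132)*(9 + 6*sqrt(2)) = 153*(9 + 6*sqrt(2)) = 1377 + 918*sqrt(2)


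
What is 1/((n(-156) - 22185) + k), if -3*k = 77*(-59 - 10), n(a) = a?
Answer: -1/20570 ≈ -4.8614e-5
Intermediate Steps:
k = 1771 (k = -77*(-59 - 10)/3 = -77*(-69)/3 = -⅓*(-5313) = 1771)
1/((n(-156) - 22185) + k) = 1/((-156 - 22185) + 1771) = 1/(-22341 + 1771) = 1/(-20570) = -1/20570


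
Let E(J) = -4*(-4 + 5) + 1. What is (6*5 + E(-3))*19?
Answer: 513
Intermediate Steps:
E(J) = -3 (E(J) = -4*1 + 1 = -4 + 1 = -3)
(6*5 + E(-3))*19 = (6*5 - 3)*19 = (30 - 3)*19 = 27*19 = 513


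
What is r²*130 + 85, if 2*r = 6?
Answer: 1255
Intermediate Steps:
r = 3 (r = (½)*6 = 3)
r²*130 + 85 = 3²*130 + 85 = 9*130 + 85 = 1170 + 85 = 1255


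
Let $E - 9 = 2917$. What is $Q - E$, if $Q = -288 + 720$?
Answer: $-2494$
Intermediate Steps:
$E = 2926$ ($E = 9 + 2917 = 2926$)
$Q = 432$
$Q - E = 432 - 2926 = -2494$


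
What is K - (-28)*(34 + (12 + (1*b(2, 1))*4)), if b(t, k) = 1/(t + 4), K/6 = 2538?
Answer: 49604/3 ≈ 16535.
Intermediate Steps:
K = 15228 (K = 6*2538 = 15228)
b(t, k) = 1/(4 + t)
K - (-28)*(34 + (12 + (1*b(2, 1))*4)) = 15228 - (-28)*(34 + (12 + (1/(4 + 2))*4)) = 15228 - (-28)*(34 + (12 + (1/6)*4)) = 15228 - (-28)*(34 + (12 + (1*(⅙))*4)) = 15228 - (-28)*(34 + (12 + (⅙)*4)) = 15228 - (-28)*(34 + (12 + ⅔)) = 15228 - (-28)*(34 + 38/3) = 15228 - (-28)*140/3 = 15228 - 1*(-3920/3) = 15228 + 3920/3 = 49604/3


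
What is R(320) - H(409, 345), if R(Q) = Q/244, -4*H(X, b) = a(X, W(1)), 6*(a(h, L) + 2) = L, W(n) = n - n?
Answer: 99/122 ≈ 0.81148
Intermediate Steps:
W(n) = 0
a(h, L) = -2 + L/6
H(X, b) = ½ (H(X, b) = -(-2 + (⅙)*0)/4 = -(-2 + 0)/4 = -¼*(-2) = ½)
R(Q) = Q/244 (R(Q) = Q*(1/244) = Q/244)
R(320) - H(409, 345) = (1/244)*320 - 1*½ = 80/61 - ½ = 99/122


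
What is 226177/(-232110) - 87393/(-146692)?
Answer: -6446783627/17024340060 ≈ -0.37868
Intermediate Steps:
226177/(-232110) - 87393/(-146692) = 226177*(-1/232110) - 87393*(-1/146692) = -226177/232110 + 87393/146692 = -6446783627/17024340060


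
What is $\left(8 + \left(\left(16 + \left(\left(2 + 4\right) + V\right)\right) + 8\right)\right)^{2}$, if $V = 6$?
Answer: $1936$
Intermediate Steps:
$\left(8 + \left(\left(16 + \left(\left(2 + 4\right) + V\right)\right) + 8\right)\right)^{2} = \left(8 + \left(\left(16 + \left(\left(2 + 4\right) + 6\right)\right) + 8\right)\right)^{2} = \left(8 + \left(\left(16 + \left(6 + 6\right)\right) + 8\right)\right)^{2} = \left(8 + \left(\left(16 + 12\right) + 8\right)\right)^{2} = \left(8 + \left(28 + 8\right)\right)^{2} = \left(8 + 36\right)^{2} = 44^{2} = 1936$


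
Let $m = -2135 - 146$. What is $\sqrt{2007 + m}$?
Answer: $i \sqrt{274} \approx 16.553 i$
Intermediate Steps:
$m = -2281$ ($m = -2135 - 146 = -2281$)
$\sqrt{2007 + m} = \sqrt{2007 - 2281} = \sqrt{-274} = i \sqrt{274}$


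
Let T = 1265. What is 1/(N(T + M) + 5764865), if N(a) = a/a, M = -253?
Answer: 1/5764866 ≈ 1.7346e-7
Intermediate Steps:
N(a) = 1
1/(N(T + M) + 5764865) = 1/(1 + 5764865) = 1/5764866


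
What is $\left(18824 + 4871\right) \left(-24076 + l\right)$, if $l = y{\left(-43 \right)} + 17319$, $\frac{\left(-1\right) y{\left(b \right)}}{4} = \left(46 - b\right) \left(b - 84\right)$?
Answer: $911191225$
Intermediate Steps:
$y{\left(b \right)} = - 4 \left(-84 + b\right) \left(46 - b\right)$ ($y{\left(b \right)} = - 4 \left(46 - b\right) \left(b - 84\right) = - 4 \left(46 - b\right) \left(-84 + b\right) = - 4 \left(-84 + b\right) \left(46 - b\right)$)
$l = 62531$ ($l = \left(15456 - -22360 + 4 \left(-43\right)^{2}\right) + 17319 = \left(15456 + 22360 + 4 \cdot 1849\right) + 17319 = \left(15456 + 22360 + 7396\right) + 17319 = 45212 + 17319 = 62531$)
$\left(18824 + 4871\right) \left(-24076 + l\right) = \left(18824 + 4871\right) \left(-24076 + 62531\right) = 23695 \cdot 38455 = 911191225$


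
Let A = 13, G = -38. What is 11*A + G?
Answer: 105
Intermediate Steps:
11*A + G = 11*13 - 38 = 143 - 38 = 105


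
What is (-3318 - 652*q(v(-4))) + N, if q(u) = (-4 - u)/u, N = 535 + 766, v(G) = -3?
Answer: -6703/3 ≈ -2234.3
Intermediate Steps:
N = 1301
q(u) = (-4 - u)/u
(-3318 - 652*q(v(-4))) + N = (-3318 - 652*(-4 - 1*(-3))/(-3)) + 1301 = (-3318 - (-652)*(-4 + 3)/3) + 1301 = (-3318 - (-652)*(-1)/3) + 1301 = (-3318 - 652*⅓) + 1301 = (-3318 - 652/3) + 1301 = -10606/3 + 1301 = -6703/3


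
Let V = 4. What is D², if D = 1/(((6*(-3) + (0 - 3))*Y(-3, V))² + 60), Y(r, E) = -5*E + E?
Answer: 1/12759057936 ≈ 7.8376e-11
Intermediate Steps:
Y(r, E) = -4*E
D = 1/112956 (D = 1/(((6*(-3) + (0 - 3))*(-4*4))² + 60) = 1/(((-18 - 3)*(-16))² + 60) = 1/((-21*(-16))² + 60) = 1/(336² + 60) = 1/(112896 + 60) = 1/112956 ≈ 8.8530e-6)
D² = (1/112956)² = 1/12759057936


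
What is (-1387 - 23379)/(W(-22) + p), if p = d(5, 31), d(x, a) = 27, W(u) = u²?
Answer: -3538/73 ≈ -48.466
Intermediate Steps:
p = 27
(-1387 - 23379)/(W(-22) + p) = (-1387 - 23379)/((-22)² + 27) = -24766/(484 + 27) = -24766/511 = -24766*1/511 = -3538/73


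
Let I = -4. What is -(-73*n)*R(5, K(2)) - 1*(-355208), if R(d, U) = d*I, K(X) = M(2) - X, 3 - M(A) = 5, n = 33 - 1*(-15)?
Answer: 285128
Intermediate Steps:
n = 48 (n = 33 + 15 = 48)
M(A) = -2 (M(A) = 3 - 1*5 = 3 - 5 = -2)
K(X) = -2 - X
R(d, U) = -4*d (R(d, U) = d*(-4) = -4*d)
-(-73*n)*R(5, K(2)) - 1*(-355208) = -(-73*48)*(-4*5) - 1*(-355208) = -(-3504)*(-20) + 355208 = -1*70080 + 355208 = -70080 + 355208 = 285128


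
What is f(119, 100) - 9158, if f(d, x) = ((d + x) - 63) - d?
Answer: -9121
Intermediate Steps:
f(d, x) = -63 + x (f(d, x) = (-63 + d + x) - d = -63 + x)
f(119, 100) - 9158 = (-63 + 100) - 9158 = 37 - 9158 = -9121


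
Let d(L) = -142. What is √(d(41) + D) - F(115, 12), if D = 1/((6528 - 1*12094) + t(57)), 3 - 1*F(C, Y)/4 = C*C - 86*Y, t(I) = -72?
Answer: 48760 + I*√4513765886/5638 ≈ 48760.0 + 11.916*I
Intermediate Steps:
F(C, Y) = 12 - 4*C² + 344*Y (F(C, Y) = 12 - 4*(C*C - 86*Y) = 12 - 4*(C² - 86*Y) = 12 + (-4*C² + 344*Y) = 12 - 4*C² + 344*Y)
D = -1/5638 (D = 1/((6528 - 1*12094) - 72) = 1/((6528 - 12094) - 72) = 1/(-5566 - 72) = 1/(-5638) = -1/5638 ≈ -0.00017737)
√(d(41) + D) - F(115, 12) = √(-142 - 1/5638) - (12 - 4*115² + 344*12) = √(-800597/5638) - (12 - 4*13225 + 4128) = I*√4513765886/5638 - (12 - 52900 + 4128) = I*√4513765886/5638 - 1*(-48760) = I*√4513765886/5638 + 48760 = 48760 + I*√4513765886/5638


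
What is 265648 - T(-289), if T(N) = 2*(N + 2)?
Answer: 266222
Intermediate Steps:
T(N) = 4 + 2*N (T(N) = 2*(2 + N) = 4 + 2*N)
265648 - T(-289) = 265648 - (4 + 2*(-289)) = 265648 - (4 - 578) = 265648 - 1*(-574) = 265648 + 574 = 266222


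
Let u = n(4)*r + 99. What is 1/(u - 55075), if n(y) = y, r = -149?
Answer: -1/55572 ≈ -1.7995e-5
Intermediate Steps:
u = -497 (u = 4*(-149) + 99 = -596 + 99 = -497)
1/(u - 55075) = 1/(-497 - 55075) = 1/(-55572) = -1/55572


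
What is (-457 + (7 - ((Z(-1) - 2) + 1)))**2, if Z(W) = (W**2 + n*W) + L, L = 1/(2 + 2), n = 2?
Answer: 3214849/16 ≈ 2.0093e+5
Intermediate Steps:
L = 1/4 ≈ 0.25000
Z(W) = 1/4 + W**2 + 2*W (Z(W) = (W**2 + 2*W) + 1/4 = 1/4 + W**2 + 2*W)
(-457 + (7 - ((Z(-1) - 2) + 1)))**2 = (-457 + (7 - (((1/4 + (-1)**2 + 2*(-1)) - 2) + 1)))**2 = (-457 + (7 - (((1/4 + 1 - 2) - 2) + 1)))**2 = (-457 + (7 - ((-3/4 - 2) + 1)))**2 = (-457 + (7 - (-11/4 + 1)))**2 = (-457 + (7 - 1*(-7/4)))**2 = (-457 + (7 + 7/4))**2 = (-457 + 35/4)**2 = (-1793/4)**2 = 3214849/16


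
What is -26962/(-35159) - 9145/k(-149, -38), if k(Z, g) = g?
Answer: 322553611/1336042 ≈ 241.42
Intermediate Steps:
-26962/(-35159) - 9145/k(-149, -38) = -26962/(-35159) - 9145/(-38) = -26962*(-1/35159) - 9145*(-1/38) = 26962/35159 + 9145/38 = 322553611/1336042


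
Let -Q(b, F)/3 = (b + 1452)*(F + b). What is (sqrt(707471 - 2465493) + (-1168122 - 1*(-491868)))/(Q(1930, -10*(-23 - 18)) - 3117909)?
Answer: 225418/8953183 - 7*I*sqrt(35878)/26859549 ≈ 0.025177 - 4.9364e-5*I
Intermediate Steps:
Q(b, F) = -3*(1452 + b)*(F + b) (Q(b, F) = -3*(b + 1452)*(F + b) = -3*(1452 + b)*(F + b))
(sqrt(707471 - 2465493) + (-1168122 - 1*(-491868)))/(Q(1930, -10*(-23 - 18)) - 3117909) = (sqrt(707471 - 2465493) + (-1168122 - 1*(-491868)))/((-(-43560)*(-23 - 18) - 4356*1930 - 3*1930**2 - 3*(-10*(-23 - 18))*1930) - 3117909) = (sqrt(-1758022) + (-1168122 + 491868))/((-(-43560)*(-41) - 8407080 - 3*3724900 - 3*(-10*(-41))*1930) - 3117909) = (7*I*sqrt(35878) - 676254)/((-4356*410 - 8407080 - 11174700 - 3*410*1930) - 3117909) = (-676254 + 7*I*sqrt(35878))/((-1785960 - 8407080 - 11174700 - 2373900) - 3117909) = (-676254 + 7*I*sqrt(35878))/(-23741640 - 3117909) = (-676254 + 7*I*sqrt(35878))/(-26859549) = (-676254 + 7*I*sqrt(35878))*(-1/26859549) = 225418/8953183 - 7*I*sqrt(35878)/26859549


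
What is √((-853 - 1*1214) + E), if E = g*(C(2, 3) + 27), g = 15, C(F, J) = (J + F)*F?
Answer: 6*I*√42 ≈ 38.884*I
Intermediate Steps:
C(F, J) = F*(F + J) (C(F, J) = (F + J)*F = F*(F + J))
E = 555 (E = 15*(2*(2 + 3) + 27) = 15*(2*5 + 27) = 15*(10 + 27) = 15*37 = 555)
√((-853 - 1*1214) + E) = √((-853 - 1*1214) + 555) = √((-853 - 1214) + 555) = √(-2067 + 555) = √(-1512) = 6*I*√42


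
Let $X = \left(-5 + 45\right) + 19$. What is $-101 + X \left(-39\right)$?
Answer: $-2402$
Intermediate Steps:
$X = 59$ ($X = 40 + 19 = 59$)
$-101 + X \left(-39\right) = -101 + 59 \left(-39\right) = -101 - 2301 = -2402$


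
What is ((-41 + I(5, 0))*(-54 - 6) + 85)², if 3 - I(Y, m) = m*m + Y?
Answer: 7102225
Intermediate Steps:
I(Y, m) = 3 - Y - m² (I(Y, m) = 3 - (m*m + Y) = 3 - (m² + Y) = 3 - (Y + m²) = 3 + (-Y - m²) = 3 - Y - m²)
((-41 + I(5, 0))*(-54 - 6) + 85)² = ((-41 + (3 - 1*5 - 1*0²))*(-54 - 6) + 85)² = ((-41 + (3 - 5 - 1*0))*(-60) + 85)² = ((-41 + (3 - 5 + 0))*(-60) + 85)² = ((-41 - 2)*(-60) + 85)² = (-43*(-60) + 85)² = (2580 + 85)² = 2665² = 7102225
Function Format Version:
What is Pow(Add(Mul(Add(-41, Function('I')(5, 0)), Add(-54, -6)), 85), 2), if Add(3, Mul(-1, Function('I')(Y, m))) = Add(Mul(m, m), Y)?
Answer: 7102225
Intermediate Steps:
Function('I')(Y, m) = Add(3, Mul(-1, Y), Mul(-1, Pow(m, 2))) (Function('I')(Y, m) = Add(3, Mul(-1, Add(Mul(m, m), Y))) = Add(3, Mul(-1, Add(Pow(m, 2), Y))) = Add(3, Mul(-1, Add(Y, Pow(m, 2)))) = Add(3, Add(Mul(-1, Y), Mul(-1, Pow(m, 2)))) = Add(3, Mul(-1, Y), Mul(-1, Pow(m, 2))))
Pow(Add(Mul(Add(-41, Function('I')(5, 0)), Add(-54, -6)), 85), 2) = Pow(Add(Mul(Add(-41, Add(3, Mul(-1, 5), Mul(-1, Pow(0, 2)))), Add(-54, -6)), 85), 2) = Pow(Add(Mul(Add(-41, Add(3, -5, Mul(-1, 0))), -60), 85), 2) = Pow(Add(Mul(Add(-41, Add(3, -5, 0)), -60), 85), 2) = Pow(Add(Mul(Add(-41, -2), -60), 85), 2) = Pow(Add(Mul(-43, -60), 85), 2) = Pow(Add(2580, 85), 2) = Pow(2665, 2) = 7102225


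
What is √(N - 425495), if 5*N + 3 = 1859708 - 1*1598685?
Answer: I*√373291 ≈ 610.98*I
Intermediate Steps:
N = 52204 (N = -⅗ + (1859708 - 1*1598685)/5 = -⅗ + (1859708 - 1598685)/5 = -⅗ + (⅕)*261023 = -⅗ + 261023/5 = 52204)
√(N - 425495) = √(52204 - 425495) = √(-373291) = I*√373291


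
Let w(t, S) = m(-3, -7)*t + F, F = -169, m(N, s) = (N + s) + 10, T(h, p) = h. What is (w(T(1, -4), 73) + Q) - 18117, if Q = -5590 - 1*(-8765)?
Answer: -15111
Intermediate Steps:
m(N, s) = 10 + N + s
Q = 3175 (Q = -5590 + 8765 = 3175)
w(t, S) = -169 (w(t, S) = (10 - 3 - 7)*t - 169 = 0*t - 169 = 0 - 169 = -169)
(w(T(1, -4), 73) + Q) - 18117 = (-169 + 3175) - 18117 = 3006 - 18117 = -15111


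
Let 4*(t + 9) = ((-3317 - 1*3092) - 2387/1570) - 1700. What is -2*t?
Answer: 12790037/3140 ≈ 4073.3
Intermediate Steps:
t = -12790037/6280 (t = -9 + (((-3317 - 1*3092) - 2387/1570) - 1700)/4 = -9 + (((-3317 - 3092) - 2387*1/1570) - 1700)/4 = -9 + ((-6409 - 2387/1570) - 1700)/4 = -9 + (-10064517/1570 - 1700)/4 = -9 + (¼)*(-12733517/1570) = -9 - 12733517/6280 = -12790037/6280 ≈ -2036.6)
-2*t = -2*(-12790037/6280) = 12790037/3140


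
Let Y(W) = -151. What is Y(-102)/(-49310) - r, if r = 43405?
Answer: -2140300399/49310 ≈ -43405.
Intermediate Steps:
Y(-102)/(-49310) - r = -151/(-49310) - 1*43405 = -151*(-1/49310) - 43405 = 151/49310 - 43405 = -2140300399/49310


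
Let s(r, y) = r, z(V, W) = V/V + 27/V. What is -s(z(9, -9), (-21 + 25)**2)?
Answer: -4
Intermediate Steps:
z(V, W) = 1 + 27/V
-s(z(9, -9), (-21 + 25)**2) = -(27 + 9)/9 = -36/9 = -1*4 = -4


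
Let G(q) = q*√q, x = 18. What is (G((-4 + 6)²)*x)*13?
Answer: 1872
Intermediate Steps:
G(q) = q^(3/2)
(G((-4 + 6)²)*x)*13 = (((-4 + 6)²)^(3/2)*18)*13 = ((2²)^(3/2)*18)*13 = (4^(3/2)*18)*13 = (8*18)*13 = 144*13 = 1872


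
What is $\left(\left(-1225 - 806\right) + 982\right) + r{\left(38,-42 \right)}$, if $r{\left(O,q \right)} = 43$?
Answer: $-1006$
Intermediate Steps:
$\left(\left(-1225 - 806\right) + 982\right) + r{\left(38,-42 \right)} = \left(\left(-1225 - 806\right) + 982\right) + 43 = \left(-2031 + 982\right) + 43 = -1049 + 43 = -1006$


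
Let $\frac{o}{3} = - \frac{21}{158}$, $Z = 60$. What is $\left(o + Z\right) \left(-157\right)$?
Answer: $- \frac{1478469}{158} \approx -9357.4$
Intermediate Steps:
$o = - \frac{63}{158}$ ($o = 3 \left(- \frac{21}{158}\right) = - \frac{63}{158} \approx -0.39873$)
$\left(o + Z\right) \left(-157\right) = \left(- \frac{63}{158} + 60\right) \left(-157\right) = \frac{9417}{158} \left(-157\right) = - \frac{1478469}{158}$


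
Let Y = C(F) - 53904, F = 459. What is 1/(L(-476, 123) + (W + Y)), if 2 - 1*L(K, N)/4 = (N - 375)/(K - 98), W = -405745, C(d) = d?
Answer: -41/18826534 ≈ -2.1778e-6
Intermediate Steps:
Y = -53445 (Y = 459 - 53904 = -53445)
L(K, N) = 8 - 4*(-375 + N)/(-98 + K) (L(K, N) = 8 - 4*(N - 375)/(K - 98) = 8 - 4*(-375 + N)/(-98 + K))
1/(L(-476, 123) + (W + Y)) = 1/(4*(179 - 1*123 + 2*(-476))/(-98 - 476) + (-405745 - 53445)) = 1/(4*(179 - 123 - 952)/(-574) - 459190) = 1/(4*(-1/574)*(-896) - 459190) = 1/(256/41 - 459190) = 1/(-18826534/41) = -41/18826534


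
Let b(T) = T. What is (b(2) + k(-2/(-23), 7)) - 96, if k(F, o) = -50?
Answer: -144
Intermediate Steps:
(b(2) + k(-2/(-23), 7)) - 96 = (2 - 50) - 96 = -48 - 96 = -144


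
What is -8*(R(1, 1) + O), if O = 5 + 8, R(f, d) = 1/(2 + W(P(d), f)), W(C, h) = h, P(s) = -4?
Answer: -320/3 ≈ -106.67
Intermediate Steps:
R(f, d) = 1/(2 + f)
O = 13
-8*(R(1, 1) + O) = -8*(1/(2 + 1) + 13) = -8*(1/3 + 13) = -8*(⅓ + 13) = -8*40/3 = -320/3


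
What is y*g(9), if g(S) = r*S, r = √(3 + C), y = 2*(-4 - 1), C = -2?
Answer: -90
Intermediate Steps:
y = -10 (y = 2*(-5) = -10)
r = 1 (r = √(3 - 2) = √1 = 1)
g(S) = S (g(S) = 1*S = S)
y*g(9) = -10*9 = -90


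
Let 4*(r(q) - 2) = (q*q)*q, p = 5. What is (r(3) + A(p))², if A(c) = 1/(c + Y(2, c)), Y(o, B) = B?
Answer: 31329/400 ≈ 78.323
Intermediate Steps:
r(q) = 2 + q³/4 (r(q) = 2 + ((q*q)*q)/4 = 2 + (q²*q)/4 = 2 + q³/4)
A(c) = 1/(2*c) (A(c) = 1/(c + c) = 1/(2*c))
(r(3) + A(p))² = ((2 + (¼)*3³) + (½)/5)² = ((2 + (¼)*27) + (½)*(⅕))² = ((2 + 27/4) + ⅒)² = (35/4 + ⅒)² = (177/20)² = 31329/400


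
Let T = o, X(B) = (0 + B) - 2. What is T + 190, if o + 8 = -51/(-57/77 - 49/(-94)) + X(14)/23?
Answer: 15144004/36455 ≈ 415.42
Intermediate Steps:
X(B) = -2 + B (X(B) = B - 2 = -2 + B)
o = 8217554/36455 (o = -8 + (-51/(-57/77 - 49/(-94)) + (-2 + 14)/23) = -8 + (-51/(-57*1/77 - 49*(-1/94)) + 12*(1/23)) = -8 + (-51/(-57/77 + 49/94) + 12/23) = -8 + (-51/(-1585/7238) + 12/23) = -8 + (-51*(-7238/1585) + 12/23) = -8 + (369138/1585 + 12/23) = -8 + 8509194/36455 = 8217554/36455 ≈ 225.42)
T = 8217554/36455 ≈ 225.42
T + 190 = 8217554/36455 + 190 = 15144004/36455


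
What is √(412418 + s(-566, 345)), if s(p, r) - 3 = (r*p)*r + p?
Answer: 7*I*√1366455 ≈ 8182.7*I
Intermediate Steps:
s(p, r) = 3 + p + p*r² (s(p, r) = 3 + ((r*p)*r + p) = 3 + ((p*r)*r + p) = 3 + (p*r² + p) = 3 + (p + p*r²) = 3 + p + p*r²)
√(412418 + s(-566, 345)) = √(412418 + (3 - 566 - 566*345²)) = √(412418 + (3 - 566 - 566*119025)) = √(412418 + (3 - 566 - 67368150)) = √(412418 - 67368713) = √(-66956295) = 7*I*√1366455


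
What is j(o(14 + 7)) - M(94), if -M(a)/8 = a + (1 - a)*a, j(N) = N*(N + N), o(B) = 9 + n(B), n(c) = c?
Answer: -67384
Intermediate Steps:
o(B) = 9 + B
j(N) = 2*N² (j(N) = N*(2*N) = 2*N²)
M(a) = -8*a - 8*a*(1 - a) (M(a) = -8*(a + (1 - a)*a) = -8*(a + a*(1 - a)) = -8*a - 8*a*(1 - a))
j(o(14 + 7)) - M(94) = 2*(9 + (14 + 7))² - 8*94*(-2 + 94) = 2*(9 + 21)² - 8*94*92 = 2*30² - 1*69184 = 2*900 - 69184 = 1800 - 69184 = -67384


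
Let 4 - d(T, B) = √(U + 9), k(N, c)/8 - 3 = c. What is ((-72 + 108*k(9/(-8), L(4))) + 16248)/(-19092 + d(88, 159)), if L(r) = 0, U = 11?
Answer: -89560896/91087931 + 9384*√5/91087931 ≈ -0.98301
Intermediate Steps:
k(N, c) = 24 + 8*c
d(T, B) = 4 - 2*√5 (d(T, B) = 4 - √(11 + 9) = 4 - √20 = 4 - 2*√5)
((-72 + 108*k(9/(-8), L(4))) + 16248)/(-19092 + d(88, 159)) = ((-72 + 108*(24 + 8*0)) + 16248)/(-19092 + (4 - 2*√5)) = ((-72 + 108*(24 + 0)) + 16248)/(-19088 - 2*√5) = ((-72 + 108*24) + 16248)/(-19088 - 2*√5) = ((-72 + 2592) + 16248)/(-19088 - 2*√5) = (2520 + 16248)/(-19088 - 2*√5) = 18768/(-19088 - 2*√5)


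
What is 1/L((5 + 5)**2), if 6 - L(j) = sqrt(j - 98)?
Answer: 3/17 + sqrt(2)/34 ≈ 0.21807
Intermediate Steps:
L(j) = 6 - sqrt(-98 + j) (L(j) = 6 - sqrt(j - 98) = 6 - sqrt(-98 + j))
1/L((5 + 5)**2) = 1/(6 - sqrt(-98 + (5 + 5)**2)) = 1/(6 - sqrt(-98 + 10**2)) = 1/(6 - sqrt(-98 + 100)) = 1/(6 - sqrt(2))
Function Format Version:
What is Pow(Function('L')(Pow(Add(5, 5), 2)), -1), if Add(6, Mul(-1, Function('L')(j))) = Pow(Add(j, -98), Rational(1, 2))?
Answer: Add(Rational(3, 17), Mul(Rational(1, 34), Pow(2, Rational(1, 2)))) ≈ 0.21807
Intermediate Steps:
Function('L')(j) = Add(6, Mul(-1, Pow(Add(-98, j), Rational(1, 2)))) (Function('L')(j) = Add(6, Mul(-1, Pow(Add(j, -98), Rational(1, 2)))) = Add(6, Mul(-1, Pow(Add(-98, j), Rational(1, 2)))))
Pow(Function('L')(Pow(Add(5, 5), 2)), -1) = Pow(Add(6, Mul(-1, Pow(Add(-98, Pow(Add(5, 5), 2)), Rational(1, 2)))), -1) = Pow(Add(6, Mul(-1, Pow(Add(-98, Pow(10, 2)), Rational(1, 2)))), -1) = Pow(Add(6, Mul(-1, Pow(Add(-98, 100), Rational(1, 2)))), -1) = Pow(Add(6, Mul(-1, Pow(2, Rational(1, 2)))), -1)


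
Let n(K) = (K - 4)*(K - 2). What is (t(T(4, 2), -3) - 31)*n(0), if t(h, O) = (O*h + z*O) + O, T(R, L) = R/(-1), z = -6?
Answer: -32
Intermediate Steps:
T(R, L) = -R (T(R, L) = R*(-1) = -R)
n(K) = (-4 + K)*(-2 + K)
t(h, O) = -5*O + O*h (t(h, O) = (O*h - 6*O) + O = (-6*O + O*h) + O = -5*O + O*h)
(t(T(4, 2), -3) - 31)*n(0) = (-3*(-5 - 1*4) - 31)*(8 + 0² - 6*0) = (-3*(-5 - 4) - 31)*(8 + 0 + 0) = (-3*(-9) - 31)*8 = (27 - 31)*8 = -4*8 = -32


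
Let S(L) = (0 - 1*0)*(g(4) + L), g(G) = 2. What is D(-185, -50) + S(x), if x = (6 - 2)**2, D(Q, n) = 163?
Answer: 163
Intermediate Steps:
x = 16 (x = 4**2 = 16)
S(L) = 0 (S(L) = (0 - 1*0)*(2 + L) = (0 + 0)*(2 + L) = 0*(2 + L) = 0)
D(-185, -50) + S(x) = 163 + 0 = 163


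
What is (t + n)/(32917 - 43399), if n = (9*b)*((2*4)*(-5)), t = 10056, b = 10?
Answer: -1076/1747 ≈ -0.61591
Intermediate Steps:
n = -3600 (n = (9*10)*((2*4)*(-5)) = 90*(8*(-5)) = 90*(-40) = -3600)
(t + n)/(32917 - 43399) = (10056 - 3600)/(32917 - 43399) = 6456/(-10482) = 6456*(-1/10482) = -1076/1747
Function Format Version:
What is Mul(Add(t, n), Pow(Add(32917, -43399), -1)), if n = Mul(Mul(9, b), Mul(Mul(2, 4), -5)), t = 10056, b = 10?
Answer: Rational(-1076, 1747) ≈ -0.61591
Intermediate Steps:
n = -3600 (n = Mul(Mul(9, 10), Mul(Mul(2, 4), -5)) = Mul(90, Mul(8, -5)) = Mul(90, -40) = -3600)
Mul(Add(t, n), Pow(Add(32917, -43399), -1)) = Mul(Add(10056, -3600), Pow(Add(32917, -43399), -1)) = Mul(6456, Pow(-10482, -1)) = Mul(6456, Rational(-1, 10482)) = Rational(-1076, 1747)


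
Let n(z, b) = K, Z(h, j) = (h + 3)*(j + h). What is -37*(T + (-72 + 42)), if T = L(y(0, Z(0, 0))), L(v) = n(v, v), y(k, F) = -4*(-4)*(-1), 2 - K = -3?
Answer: 925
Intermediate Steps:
K = 5 (K = 2 - 1*(-3) = 2 + 3 = 5)
Z(h, j) = (3 + h)*(h + j)
y(k, F) = -16 (y(k, F) = 16*(-1) = -16)
n(z, b) = 5
L(v) = 5
T = 5
-37*(T + (-72 + 42)) = -37*(5 + (-72 + 42)) = -37*(5 - 30) = -37*(-25) = 925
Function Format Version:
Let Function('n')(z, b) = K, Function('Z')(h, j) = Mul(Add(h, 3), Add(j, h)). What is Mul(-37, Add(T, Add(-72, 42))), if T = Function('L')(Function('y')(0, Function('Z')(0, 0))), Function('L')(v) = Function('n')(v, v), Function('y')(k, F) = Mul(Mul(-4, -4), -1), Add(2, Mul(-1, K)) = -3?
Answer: 925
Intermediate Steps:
K = 5 (K = Add(2, Mul(-1, -3)) = Add(2, 3) = 5)
Function('Z')(h, j) = Mul(Add(3, h), Add(h, j))
Function('y')(k, F) = -16 (Function('y')(k, F) = Mul(16, -1) = -16)
Function('n')(z, b) = 5
Function('L')(v) = 5
T = 5
Mul(-37, Add(T, Add(-72, 42))) = Mul(-37, Add(5, Add(-72, 42))) = Mul(-37, Add(5, -30)) = Mul(-37, -25) = 925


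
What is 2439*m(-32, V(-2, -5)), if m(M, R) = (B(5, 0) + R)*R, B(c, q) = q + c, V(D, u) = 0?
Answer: 0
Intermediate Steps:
B(c, q) = c + q
m(M, R) = R*(5 + R) (m(M, R) = ((5 + 0) + R)*R = (5 + R)*R = R*(5 + R))
2439*m(-32, V(-2, -5)) = 2439*(0*(5 + 0)) = 2439*(0*5) = 2439*0 = 0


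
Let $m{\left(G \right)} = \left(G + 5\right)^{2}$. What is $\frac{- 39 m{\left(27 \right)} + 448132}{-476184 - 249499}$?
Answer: $- \frac{408196}{725683} \approx -0.5625$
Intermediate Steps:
$m{\left(G \right)} = \left(5 + G\right)^{2}$
$\frac{- 39 m{\left(27 \right)} + 448132}{-476184 - 249499} = \frac{- 39 \left(5 + 27\right)^{2} + 448132}{-476184 - 249499} = \frac{- 39 \cdot 32^{2} + 448132}{-725683} = \left(\left(-39\right) 1024 + 448132\right) \left(- \frac{1}{725683}\right) = \left(-39936 + 448132\right) \left(- \frac{1}{725683}\right) = 408196 \left(- \frac{1}{725683}\right) = - \frac{408196}{725683}$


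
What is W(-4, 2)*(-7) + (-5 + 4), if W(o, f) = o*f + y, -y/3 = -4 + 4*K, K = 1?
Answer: 55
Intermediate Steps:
y = 0 (y = -3*(-4 + 4*1) = -3*(-4 + 4) = -3*0 = 0)
W(o, f) = f*o (W(o, f) = o*f + 0 = f*o + 0 = f*o)
W(-4, 2)*(-7) + (-5 + 4) = (2*(-4))*(-7) + (-5 + 4) = -8*(-7) - 1 = 56 - 1 = 55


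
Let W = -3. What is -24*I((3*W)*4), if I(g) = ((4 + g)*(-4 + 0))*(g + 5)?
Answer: 95232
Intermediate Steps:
I(g) = (-16 - 4*g)*(5 + g) (I(g) = ((4 + g)*(-4))*(5 + g) = (-16 - 4*g)*(5 + g))
-24*I((3*W)*4) = -24*(-80 - 36*3*(-3)*4 - 4*((3*(-3))*4)**2) = -24*(-80 - (-324)*4 - 4*(-9*4)**2) = -24*(-80 - 36*(-36) - 4*(-36)**2) = -24*(-80 + 1296 - 4*1296) = -24*(-80 + 1296 - 5184) = -24*(-3968) = 95232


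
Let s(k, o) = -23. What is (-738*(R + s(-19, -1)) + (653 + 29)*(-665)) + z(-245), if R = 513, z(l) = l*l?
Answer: -755125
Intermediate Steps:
z(l) = l²
(-738*(R + s(-19, -1)) + (653 + 29)*(-665)) + z(-245) = (-738*(513 - 23) + (653 + 29)*(-665)) + (-245)² = (-738*490 + 682*(-665)) + 60025 = (-361620 - 453530) + 60025 = -815150 + 60025 = -755125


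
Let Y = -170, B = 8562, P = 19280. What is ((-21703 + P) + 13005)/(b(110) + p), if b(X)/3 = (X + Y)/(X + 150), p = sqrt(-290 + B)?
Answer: 1238094/1397887 + 7153432*sqrt(517)/1397887 ≈ 117.24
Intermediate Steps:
p = 4*sqrt(517) (p = sqrt(-290 + 8562) = sqrt(8272) = 4*sqrt(517) ≈ 90.951)
b(X) = 3*(-170 + X)/(150 + X) (b(X) = 3*((X - 170)/(X + 150)) = 3*((-170 + X)/(150 + X)) = 3*(-170 + X)/(150 + X))
((-21703 + P) + 13005)/(b(110) + p) = ((-21703 + 19280) + 13005)/(3*(-170 + 110)/(150 + 110) + 4*sqrt(517)) = (-2423 + 13005)/(3*(-60)/260 + 4*sqrt(517)) = 10582/(3*(1/260)*(-60) + 4*sqrt(517)) = 10582/(-9/13 + 4*sqrt(517))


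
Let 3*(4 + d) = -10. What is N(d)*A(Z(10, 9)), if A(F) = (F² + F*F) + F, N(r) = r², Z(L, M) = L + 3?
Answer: 18876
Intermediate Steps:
d = -22/3 (d = -4 + (⅓)*(-10) = -4 - 10/3 = -22/3 ≈ -7.3333)
Z(L, M) = 3 + L
A(F) = F + 2*F² (A(F) = (F² + F²) + F = 2*F² + F = F + 2*F²)
N(d)*A(Z(10, 9)) = (-22/3)²*((3 + 10)*(1 + 2*(3 + 10))) = 484*(13*(1 + 2*13))/9 = 484*(13*(1 + 26))/9 = 484*(13*27)/9 = (484/9)*351 = 18876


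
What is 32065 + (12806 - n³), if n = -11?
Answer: 46202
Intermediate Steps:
32065 + (12806 - n³) = 32065 + (12806 - 1*(-11)³) = 32065 + (12806 - 1*(-1331)) = 32065 + (12806 + 1331) = 32065 + 14137 = 46202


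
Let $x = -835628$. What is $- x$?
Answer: $835628$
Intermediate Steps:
$- x = \left(-1\right) \left(-835628\right) = 835628$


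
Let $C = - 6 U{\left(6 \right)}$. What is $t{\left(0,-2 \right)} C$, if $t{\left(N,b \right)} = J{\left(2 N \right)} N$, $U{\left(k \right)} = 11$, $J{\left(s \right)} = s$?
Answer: $0$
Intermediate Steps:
$C = -66$ ($C = \left(-6\right) 11 = -66$)
$t{\left(N,b \right)} = 2 N^{2}$ ($t{\left(N,b \right)} = 2 N N = 2 N^{2}$)
$t{\left(0,-2 \right)} C = 2 \cdot 0^{2} \left(-66\right) = 2 \cdot 0 \left(-66\right) = 0 \left(-66\right) = 0$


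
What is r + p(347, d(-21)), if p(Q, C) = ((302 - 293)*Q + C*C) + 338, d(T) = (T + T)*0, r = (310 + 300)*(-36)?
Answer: -18499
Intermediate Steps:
r = -21960 (r = 610*(-36) = -21960)
d(T) = 0 (d(T) = (2*T)*0 = 0)
p(Q, C) = 338 + C² + 9*Q (p(Q, C) = (9*Q + C²) + 338 = (C² + 9*Q) + 338 = 338 + C² + 9*Q)
r + p(347, d(-21)) = -21960 + (338 + 0² + 9*347) = -21960 + (338 + 0 + 3123) = -21960 + 3461 = -18499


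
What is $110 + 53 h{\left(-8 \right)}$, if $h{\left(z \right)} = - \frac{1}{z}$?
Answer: $\frac{933}{8} \approx 116.63$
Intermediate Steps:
$110 + 53 h{\left(-8 \right)} = 110 + 53 \left(- \frac{1}{-8}\right) = 110 + 53 \left(\left(-1\right) \left(- \frac{1}{8}\right)\right) = 110 + 53 \cdot \frac{1}{8} = 110 + \frac{53}{8} = \frac{933}{8}$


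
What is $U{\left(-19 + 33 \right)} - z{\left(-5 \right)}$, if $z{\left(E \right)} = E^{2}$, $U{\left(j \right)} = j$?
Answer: $-11$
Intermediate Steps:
$U{\left(-19 + 33 \right)} - z{\left(-5 \right)} = \left(-19 + 33\right) - \left(-5\right)^{2} = 14 - 25 = -11$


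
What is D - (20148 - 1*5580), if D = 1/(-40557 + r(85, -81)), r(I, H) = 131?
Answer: -588925969/40426 ≈ -14568.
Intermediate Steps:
D = -1/40426 (D = 1/(-40557 + 131) = 1/(-40426) = -1/40426 ≈ -2.4737e-5)
D - (20148 - 1*5580) = -1/40426 - (20148 - 1*5580) = -1/40426 - (20148 - 5580) = -1/40426 - 1*14568 = -1/40426 - 14568 = -588925969/40426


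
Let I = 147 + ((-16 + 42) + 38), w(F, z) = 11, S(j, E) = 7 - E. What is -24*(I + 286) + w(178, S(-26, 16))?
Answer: -11917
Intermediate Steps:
I = 211 (I = 147 + (26 + 38) = 147 + 64 = 211)
-24*(I + 286) + w(178, S(-26, 16)) = -24*(211 + 286) + 11 = -24*497 + 11 = -11928 + 11 = -11917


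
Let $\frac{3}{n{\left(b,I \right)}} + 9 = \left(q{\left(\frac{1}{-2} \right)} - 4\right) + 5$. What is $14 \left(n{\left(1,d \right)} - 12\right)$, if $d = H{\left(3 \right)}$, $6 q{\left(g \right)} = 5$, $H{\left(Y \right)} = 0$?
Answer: $- \frac{7476}{43} \approx -173.86$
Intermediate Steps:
$q{\left(g \right)} = \frac{5}{6}$ ($q{\left(g \right)} = \frac{1}{6} \cdot 5 = \frac{5}{6}$)
$d = 0$
$n{\left(b,I \right)} = - \frac{18}{43}$ ($n{\left(b,I \right)} = \frac{3}{-9 + \left(\left(\frac{5}{6} - 4\right) + 5\right)} = \frac{3}{-9 + \left(- \frac{19}{6} + 5\right)} = \frac{3}{-9 + \frac{11}{6}} = \frac{3}{- \frac{43}{6}} = 3 \left(- \frac{6}{43}\right) = - \frac{18}{43}$)
$14 \left(n{\left(1,d \right)} - 12\right) = 14 \left(- \frac{18}{43} - 12\right) = 14 \left(- \frac{534}{43}\right) = - \frac{7476}{43}$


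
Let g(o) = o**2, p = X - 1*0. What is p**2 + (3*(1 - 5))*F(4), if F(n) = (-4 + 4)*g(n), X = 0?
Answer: 0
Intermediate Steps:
p = 0 (p = 0 - 1*0 = 0 + 0 = 0)
F(n) = 0 (F(n) = (-4 + 4)*n**2 = 0*n**2 = 0)
p**2 + (3*(1 - 5))*F(4) = 0**2 + (3*(1 - 5))*0 = 0 + (3*(-4))*0 = 0 - 12*0 = 0 + 0 = 0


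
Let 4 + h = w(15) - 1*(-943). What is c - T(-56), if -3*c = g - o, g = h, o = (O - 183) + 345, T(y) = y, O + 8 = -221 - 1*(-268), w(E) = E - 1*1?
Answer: -584/3 ≈ -194.67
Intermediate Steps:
w(E) = -1 + E (w(E) = E - 1 = -1 + E)
O = 39 (O = -8 + (-221 - 1*(-268)) = -8 + (-221 + 268) = -8 + 47 = 39)
h = 953 (h = -4 + ((-1 + 15) - 1*(-943)) = -4 + (14 + 943) = -4 + 957 = 953)
o = 201 (o = (39 - 183) + 345 = -144 + 345 = 201)
g = 953
c = -752/3 (c = -(953 - 1*201)/3 = -(953 - 201)/3 = -1/3*752 = -752/3 ≈ -250.67)
c - T(-56) = -752/3 - 1*(-56) = -752/3 + 56 = -584/3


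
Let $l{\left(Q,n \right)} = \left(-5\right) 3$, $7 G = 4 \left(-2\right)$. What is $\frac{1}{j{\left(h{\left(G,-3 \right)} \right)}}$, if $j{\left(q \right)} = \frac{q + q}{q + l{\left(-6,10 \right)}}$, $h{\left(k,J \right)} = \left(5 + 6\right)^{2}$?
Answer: $\frac{53}{121} \approx 0.43802$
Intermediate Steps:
$G = - \frac{8}{7}$ ($G = \frac{4 \left(-2\right)}{7} = \frac{1}{7} \left(-8\right) = - \frac{8}{7} \approx -1.1429$)
$l{\left(Q,n \right)} = -15$
$h{\left(k,J \right)} = 121$ ($h{\left(k,J \right)} = 11^{2} = 121$)
$j{\left(q \right)} = \frac{2 q}{-15 + q}$ ($j{\left(q \right)} = \frac{q + q}{q - 15} = \frac{2 q}{-15 + q}$)
$\frac{1}{j{\left(h{\left(G,-3 \right)} \right)}} = \frac{1}{2 \cdot 121 \frac{1}{-15 + 121}} = \frac{1}{2 \cdot 121 \cdot \frac{1}{106}} = \frac{1}{\frac{121}{53}} = \frac{53}{121}$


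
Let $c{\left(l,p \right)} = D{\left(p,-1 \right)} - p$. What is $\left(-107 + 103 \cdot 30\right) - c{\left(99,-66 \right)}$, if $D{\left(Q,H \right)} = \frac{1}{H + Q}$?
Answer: $\frac{195440}{67} \approx 2917.0$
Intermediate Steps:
$c{\left(l,p \right)} = \frac{1}{-1 + p} - p$
$\left(-107 + 103 \cdot 30\right) - c{\left(99,-66 \right)} = \left(-107 + 103 \cdot 30\right) - \frac{1 - - 66 \left(-1 - 66\right)}{-1 - 66} = \left(-107 + 3090\right) - \frac{1 - \left(-66\right) \left(-67\right)}{-67} = 2983 - - \frac{1 - 4422}{67} = 2983 - \left(- \frac{1}{67}\right) \left(-4421\right) = 2983 - \frac{4421}{67} = \frac{195440}{67}$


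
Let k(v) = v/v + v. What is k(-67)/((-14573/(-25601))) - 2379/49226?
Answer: -83210167683/717370498 ≈ -115.99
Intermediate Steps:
k(v) = 1 + v
k(-67)/((-14573/(-25601))) - 2379/49226 = (1 - 67)/((-14573/(-25601))) - 2379/49226 = -66/((-14573*(-1/25601))) - 2379*1/49226 = -66/14573/25601 - 2379/49226 = -66*25601/14573 - 2379/49226 = -1689666/14573 - 2379/49226 = -83210167683/717370498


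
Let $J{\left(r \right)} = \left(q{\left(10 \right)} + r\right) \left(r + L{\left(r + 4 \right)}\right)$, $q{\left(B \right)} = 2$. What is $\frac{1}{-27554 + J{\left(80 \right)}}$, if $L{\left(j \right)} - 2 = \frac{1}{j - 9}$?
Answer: $- \frac{75}{1562168} \approx -4.801 \cdot 10^{-5}$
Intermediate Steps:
$L{\left(j \right)} = 2 + \frac{1}{-9 + j}$ ($L{\left(j \right)} = 2 + \frac{1}{j - 9} = 2 + \frac{1}{-9 + j}$)
$J{\left(r \right)} = \left(2 + r\right) \left(r + \frac{-9 + 2 r}{-5 + r}\right)$ ($J{\left(r \right)} = \left(2 + r\right) \left(r + \frac{-17 + 2 \left(r + 4\right)}{-9 + \left(r + 4\right)}\right) = \left(2 + r\right) \left(r + \frac{-17 + 2 \left(4 + r\right)}{-9 + \left(4 + r\right)}\right) = \left(2 + r\right) \left(r + \frac{-17 + \left(8 + 2 r\right)}{-5 + r}\right) = \left(2 + r\right) \left(r + \frac{-9 + 2 r}{-5 + r}\right)$)
$\frac{1}{-27554 + J{\left(80 \right)}} = \frac{1}{-27554 + \frac{-18 + 80^{3} - 80^{2} - 1200}{-5 + 80}} = \frac{1}{-27554 + \frac{-18 + 512000 - 6400 - 1200}{75}} = \frac{1}{-27554 + \frac{1}{75} \cdot 504382} = \frac{1}{-27554 + \frac{504382}{75}} = \frac{1}{- \frac{1562168}{75}} = - \frac{75}{1562168}$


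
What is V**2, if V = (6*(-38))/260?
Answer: 3249/4225 ≈ 0.76899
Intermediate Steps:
V = -57/65 (V = -228*1/260 = -57/65 ≈ -0.87692)
V**2 = (-57/65)**2 = 3249/4225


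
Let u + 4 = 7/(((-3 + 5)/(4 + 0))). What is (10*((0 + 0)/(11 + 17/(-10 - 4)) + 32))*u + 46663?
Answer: 49863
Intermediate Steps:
u = 10 (u = -4 + 7/(((-3 + 5)/(4 + 0))) = -4 + 7/((2/4)) = -4 + 7/((2*(1/4))) = -4 + 7/(1/2) = -4 + 7*2 = -4 + 14 = 10)
(10*((0 + 0)/(11 + 17/(-10 - 4)) + 32))*u + 46663 = (10*((0 + 0)/(11 + 17/(-10 - 4)) + 32))*10 + 46663 = (10*(0/(11 + 17/(-14)) + 32))*10 + 46663 = (10*(0/(11 + 17*(-1/14)) + 32))*10 + 46663 = (10*(0/(11 - 17/14) + 32))*10 + 46663 = (10*(0/(137/14) + 32))*10 + 46663 = (10*(0*(14/137) + 32))*10 + 46663 = (10*(0 + 32))*10 + 46663 = (10*32)*10 + 46663 = 320*10 + 46663 = 3200 + 46663 = 49863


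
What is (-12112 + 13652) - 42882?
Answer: -41342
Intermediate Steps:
(-12112 + 13652) - 42882 = 1540 - 42882 = -41342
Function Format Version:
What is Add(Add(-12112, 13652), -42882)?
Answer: -41342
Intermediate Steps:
Add(Add(-12112, 13652), -42882) = Add(1540, -42882) = -41342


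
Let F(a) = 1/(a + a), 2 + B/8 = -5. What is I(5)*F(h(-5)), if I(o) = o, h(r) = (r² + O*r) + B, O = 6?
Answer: -5/122 ≈ -0.040984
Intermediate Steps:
B = -56 (B = -16 + 8*(-5) = -16 - 40 = -56)
h(r) = -56 + r² + 6*r (h(r) = (r² + 6*r) - 56 = -56 + r² + 6*r)
F(a) = 1/(2*a)
I(5)*F(h(-5)) = 5*(1/(2*(-56 + (-5)² + 6*(-5)))) = 5*(1/(2*(-56 + 25 - 30))) = 5*((½)/(-61)) = 5*((½)*(-1/61)) = 5*(-1/122) = -5/122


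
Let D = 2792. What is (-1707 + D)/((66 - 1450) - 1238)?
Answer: -1085/2622 ≈ -0.41381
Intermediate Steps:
(-1707 + D)/((66 - 1450) - 1238) = (-1707 + 2792)/((66 - 1450) - 1238) = 1085/(-1384 - 1238) = 1085/(-2622) = 1085*(-1/2622) = -1085/2622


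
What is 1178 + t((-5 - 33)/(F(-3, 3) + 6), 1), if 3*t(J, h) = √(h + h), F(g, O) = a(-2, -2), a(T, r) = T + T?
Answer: 1178 + √2/3 ≈ 1178.5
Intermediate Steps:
a(T, r) = 2*T
F(g, O) = -4 (F(g, O) = 2*(-2) = -4)
t(J, h) = √2*√h/3 (t(J, h) = √(h + h)/3 = √(2*h)/3 = (√2*√h)/3 = √2*√h/3)
1178 + t((-5 - 33)/(F(-3, 3) + 6), 1) = 1178 + √2*√1/3 = 1178 + (⅓)*√2*1 = 1178 + √2/3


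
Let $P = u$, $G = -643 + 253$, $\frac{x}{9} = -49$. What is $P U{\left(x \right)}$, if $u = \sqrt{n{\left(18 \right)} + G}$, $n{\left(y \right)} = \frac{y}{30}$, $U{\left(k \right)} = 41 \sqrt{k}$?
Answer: $- \frac{861 \sqrt{9735}}{5} \approx -16990.0$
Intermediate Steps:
$x = -441$ ($x = 9 \left(-49\right) = -441$)
$G = -390$
$n{\left(y \right)} = \frac{y}{30}$ ($n{\left(y \right)} = y \frac{1}{30} = \frac{y}{30}$)
$u = \frac{i \sqrt{9735}}{5}$ ($u = \sqrt{\frac{1}{30} \cdot 18 - 390} = \sqrt{\frac{3}{5} - 390} = \sqrt{- \frac{1947}{5}} = \frac{i \sqrt{9735}}{5} \approx 19.733 i$)
$P = \frac{i \sqrt{9735}}{5} \approx 19.733 i$
$P U{\left(x \right)} = \frac{i \sqrt{9735}}{5} \cdot 41 \sqrt{-441} = \frac{i \sqrt{9735}}{5} \cdot 41 \cdot 21 i = \frac{i \sqrt{9735}}{5} \cdot 861 i = - \frac{861 \sqrt{9735}}{5}$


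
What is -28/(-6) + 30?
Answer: 104/3 ≈ 34.667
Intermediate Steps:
-28/(-6) + 30 = -⅙*(-28) + 30 = 14/3 + 30 = 104/3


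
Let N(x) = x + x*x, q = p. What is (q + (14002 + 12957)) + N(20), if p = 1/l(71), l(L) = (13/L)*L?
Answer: 355928/13 ≈ 27379.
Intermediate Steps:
l(L) = 13
p = 1/13 ≈ 0.076923
q = 1/13 ≈ 0.076923
N(x) = x + x²
(q + (14002 + 12957)) + N(20) = (1/13 + (14002 + 12957)) + 20*(1 + 20) = (1/13 + 26959) + 20*21 = 350468/13 + 420 = 355928/13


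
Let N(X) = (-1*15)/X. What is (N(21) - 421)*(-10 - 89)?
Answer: 292248/7 ≈ 41750.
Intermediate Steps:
N(X) = -15/X
(N(21) - 421)*(-10 - 89) = (-15/21 - 421)*(-10 - 89) = (-15*1/21 - 421)*(-99) = (-5/7 - 421)*(-99) = -2952/7*(-99) = 292248/7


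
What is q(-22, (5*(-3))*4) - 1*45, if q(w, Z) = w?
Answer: -67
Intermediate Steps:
q(-22, (5*(-3))*4) - 1*45 = -22 - 1*45 = -22 - 45 = -67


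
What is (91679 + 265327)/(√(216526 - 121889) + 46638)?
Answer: 1280772756/167308339 - 27462*√94637/167308339 ≈ 7.6047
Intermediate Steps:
(91679 + 265327)/(√(216526 - 121889) + 46638) = 357006/(√94637 + 46638) = 357006/(46638 + √94637)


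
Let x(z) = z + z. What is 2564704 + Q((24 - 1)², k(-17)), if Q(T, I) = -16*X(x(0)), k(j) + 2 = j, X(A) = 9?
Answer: 2564560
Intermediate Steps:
x(z) = 2*z
k(j) = -2 + j
Q(T, I) = -144 (Q(T, I) = -16*9 = -144)
2564704 + Q((24 - 1)², k(-17)) = 2564704 - 144 = 2564560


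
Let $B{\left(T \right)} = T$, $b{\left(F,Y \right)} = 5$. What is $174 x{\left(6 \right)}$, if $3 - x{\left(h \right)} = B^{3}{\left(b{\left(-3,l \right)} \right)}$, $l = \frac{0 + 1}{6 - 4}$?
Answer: $-21228$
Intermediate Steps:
$l = \frac{1}{2}$ ($l = 1 \cdot \frac{1}{2} = \frac{1}{2} \approx 0.5$)
$x{\left(h \right)} = -122$ ($x{\left(h \right)} = 3 - 5^{3} = 3 - 125 = -122$)
$174 x{\left(6 \right)} = 174 \left(-122\right) = -21228$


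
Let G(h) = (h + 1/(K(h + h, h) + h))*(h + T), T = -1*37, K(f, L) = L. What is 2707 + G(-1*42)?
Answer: 506179/84 ≈ 6025.9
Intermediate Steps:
T = -37
G(h) = (-37 + h)*(h + 1/(2*h)) (G(h) = (h + 1/(h + h))*(h - 37) = (h + 1/(2*h))*(-37 + h) = (-37 + h)*(h + 1/(2*h)))
2707 + G(-1*42) = 2707 + (½ + (-1*42)² - (-37)*42 - 37/(2*((-1*42)))) = 2707 + (½ + (-42)² - 37*(-42) - 37/2/(-42)) = 2707 + (½ + 1764 + 1554 - 37/2*(-1/42)) = 2707 + (½ + 1764 + 1554 + 37/84) = 2707 + 278791/84 = 506179/84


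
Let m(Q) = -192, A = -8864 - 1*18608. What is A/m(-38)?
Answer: 1717/12 ≈ 143.08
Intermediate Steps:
A = -27472 (A = -8864 - 18608 = -27472)
A/m(-38) = -27472/(-192) = -27472*(-1/192) = 1717/12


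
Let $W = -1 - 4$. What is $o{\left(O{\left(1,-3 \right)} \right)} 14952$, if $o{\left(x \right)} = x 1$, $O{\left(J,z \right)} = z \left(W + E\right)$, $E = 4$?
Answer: $44856$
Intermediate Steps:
$W = -5$
$O{\left(J,z \right)} = - z$ ($O{\left(J,z \right)} = z \left(-5 + 4\right) = z \left(-1\right) = - z$)
$o{\left(x \right)} = x$
$o{\left(O{\left(1,-3 \right)} \right)} 14952 = \left(-1\right) \left(-3\right) 14952 = 3 \cdot 14952 = 44856$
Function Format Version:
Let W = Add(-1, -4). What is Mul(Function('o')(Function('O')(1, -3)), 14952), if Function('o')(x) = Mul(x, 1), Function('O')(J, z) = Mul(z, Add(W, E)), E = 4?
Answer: 44856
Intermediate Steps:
W = -5
Function('O')(J, z) = Mul(-1, z) (Function('O')(J, z) = Mul(z, Add(-5, 4)) = Mul(z, -1) = Mul(-1, z))
Function('o')(x) = x
Mul(Function('o')(Function('O')(1, -3)), 14952) = Mul(Mul(-1, -3), 14952) = Mul(3, 14952) = 44856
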